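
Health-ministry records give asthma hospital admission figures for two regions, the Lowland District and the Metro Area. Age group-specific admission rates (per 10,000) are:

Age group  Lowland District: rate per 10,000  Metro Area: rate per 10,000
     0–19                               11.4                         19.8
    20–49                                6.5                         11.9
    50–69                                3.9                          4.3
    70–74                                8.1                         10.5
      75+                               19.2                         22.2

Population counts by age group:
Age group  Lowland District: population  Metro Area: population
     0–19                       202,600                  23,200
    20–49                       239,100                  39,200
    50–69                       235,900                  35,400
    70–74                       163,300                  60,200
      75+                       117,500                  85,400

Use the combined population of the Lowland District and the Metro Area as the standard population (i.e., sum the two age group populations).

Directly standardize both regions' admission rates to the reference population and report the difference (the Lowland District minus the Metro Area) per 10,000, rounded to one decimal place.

Combined standard total = 1,201,800; weights = 0.1879, 0.2316, 0.2257, 0.1860, 0.1688.
The Lowland District: 0.1879×11.4 + 0.2316×6.5 + 0.2257×3.9 + 0.1860×8.1 + 0.1688×19.2 = 9.2754 per 10,000.
The Metro Area: 0.1879×19.8 + 0.2316×11.9 + 0.2257×4.3 + 0.1860×10.5 + 0.1688×22.2 = 13.1472 per 10,000.
Difference = 9.2754 − 13.1472 = -3.8718.

-3.9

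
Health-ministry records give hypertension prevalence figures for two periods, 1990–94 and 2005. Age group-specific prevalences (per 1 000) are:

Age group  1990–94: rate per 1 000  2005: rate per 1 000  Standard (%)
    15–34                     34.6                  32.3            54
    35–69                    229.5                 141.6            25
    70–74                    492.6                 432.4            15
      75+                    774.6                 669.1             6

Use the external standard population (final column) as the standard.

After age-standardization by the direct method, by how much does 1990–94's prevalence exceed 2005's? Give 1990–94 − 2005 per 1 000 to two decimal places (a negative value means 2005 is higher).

38.58

Standard weights: 0.54, 0.25, 0.15, 0.06.
1990–94: 0.5400×34.6 + 0.2500×229.5 + 0.1500×492.6 + 0.0600×774.6 = 196.4250 per 1 000.
2005: 0.5400×32.3 + 0.2500×141.6 + 0.1500×432.4 + 0.0600×669.1 = 157.8480 per 1 000.
Difference = 196.4250 − 157.8480 = 38.5770.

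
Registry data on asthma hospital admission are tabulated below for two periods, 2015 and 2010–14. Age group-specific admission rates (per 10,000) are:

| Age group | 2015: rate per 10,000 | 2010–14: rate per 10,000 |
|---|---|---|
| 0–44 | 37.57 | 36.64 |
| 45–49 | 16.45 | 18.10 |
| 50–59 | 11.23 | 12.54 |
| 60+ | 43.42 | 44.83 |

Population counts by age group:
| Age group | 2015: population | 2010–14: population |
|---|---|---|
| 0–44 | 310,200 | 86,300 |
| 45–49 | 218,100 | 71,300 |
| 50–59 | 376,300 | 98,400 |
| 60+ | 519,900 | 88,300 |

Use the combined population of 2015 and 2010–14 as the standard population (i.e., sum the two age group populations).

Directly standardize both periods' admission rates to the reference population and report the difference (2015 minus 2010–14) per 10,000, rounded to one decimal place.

Combined standard total = 1,768,800; weights = 0.2242, 0.1636, 0.2684, 0.3438.
2015: 0.2242×37.57 + 0.1636×16.45 + 0.2684×11.23 + 0.3438×43.42 = 29.0570 per 10,000.
2010–14: 0.2242×36.64 + 0.1636×18.10 + 0.2684×12.54 + 0.3438×44.83 = 29.9549 per 10,000.
Difference = 29.0570 − 29.9549 = -0.8979.

-0.9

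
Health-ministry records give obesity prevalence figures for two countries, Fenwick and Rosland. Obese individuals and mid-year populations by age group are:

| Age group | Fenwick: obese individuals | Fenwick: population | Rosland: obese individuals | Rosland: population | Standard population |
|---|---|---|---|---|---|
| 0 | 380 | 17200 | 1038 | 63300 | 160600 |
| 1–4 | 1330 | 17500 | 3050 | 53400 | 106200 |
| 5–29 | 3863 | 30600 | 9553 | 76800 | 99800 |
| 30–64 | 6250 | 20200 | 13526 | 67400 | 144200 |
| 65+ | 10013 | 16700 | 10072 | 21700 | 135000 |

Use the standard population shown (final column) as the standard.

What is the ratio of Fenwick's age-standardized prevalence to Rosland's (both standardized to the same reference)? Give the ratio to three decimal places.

1.329

Age-specific rates per 1000 for Fenwick: 22.093, 76.000, 126.242, 309.406, 599.581.
For Rosland: 16.398, 57.116, 124.388, 200.682, 464.147.
Standard total = 645800; weights = 0.2487, 0.1644, 0.1545, 0.2233, 0.2090.
Fenwick: 0.2487×22.093 + 0.1644×76.000 + 0.1545×126.242 + 0.2233×309.406 + 0.2090×599.581 = 231.9263 per 1000.
Rosland: 0.2487×16.398 + 0.1644×57.116 + 0.1545×124.388 + 0.2233×200.682 + 0.2090×464.147 = 174.5301 per 1000.
Ratio = 231.9263 ÷ 174.5301 = 1.32886.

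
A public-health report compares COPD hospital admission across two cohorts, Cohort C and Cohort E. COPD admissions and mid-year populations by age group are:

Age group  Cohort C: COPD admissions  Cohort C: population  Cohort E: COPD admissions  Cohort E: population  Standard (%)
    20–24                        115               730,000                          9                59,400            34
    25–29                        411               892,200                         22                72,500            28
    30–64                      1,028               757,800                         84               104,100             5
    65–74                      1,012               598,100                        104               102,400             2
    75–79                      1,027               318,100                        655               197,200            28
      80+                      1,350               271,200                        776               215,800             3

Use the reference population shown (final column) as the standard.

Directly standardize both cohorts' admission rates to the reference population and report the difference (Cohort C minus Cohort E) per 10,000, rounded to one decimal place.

1.0

Age-specific rates per 10,000 for Cohort C: 1.58, 4.61, 13.57, 16.92, 32.29, 49.78.
For Cohort E: 1.52, 3.03, 8.07, 10.16, 33.22, 35.96.
Standard weights: 0.34, 0.28, 0.05, 0.02, 0.28, 0.03.
Cohort C: 0.3400×1.58 + 0.2800×4.61 + 0.0500×13.57 + 0.0200×16.92 + 0.2800×32.29 + 0.0300×49.78 = 13.3754 per 10,000.
Cohort E: 0.3400×1.52 + 0.2800×3.03 + 0.0500×8.07 + 0.0200×10.16 + 0.2800×33.22 + 0.0300×35.96 = 12.3504 per 10,000.
Difference = 13.3754 − 12.3504 = 1.0251.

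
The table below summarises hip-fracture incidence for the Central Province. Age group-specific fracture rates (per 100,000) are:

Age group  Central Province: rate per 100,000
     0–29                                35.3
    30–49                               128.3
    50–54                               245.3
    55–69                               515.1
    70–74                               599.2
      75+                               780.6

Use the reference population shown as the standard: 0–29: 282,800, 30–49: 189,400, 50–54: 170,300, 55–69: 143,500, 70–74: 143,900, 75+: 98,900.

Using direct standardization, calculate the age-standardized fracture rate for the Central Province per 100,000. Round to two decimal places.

304.63

Standard total = 1,028,800; weights = 0.2749, 0.1841, 0.1655, 0.1395, 0.1399, 0.0961.
Standardized rate: 0.2749×35.3 + 0.1841×128.3 + 0.1655×245.3 + 0.1395×515.1 + 0.1399×599.2 + 0.0961×780.6 = 304.6273 per 100,000.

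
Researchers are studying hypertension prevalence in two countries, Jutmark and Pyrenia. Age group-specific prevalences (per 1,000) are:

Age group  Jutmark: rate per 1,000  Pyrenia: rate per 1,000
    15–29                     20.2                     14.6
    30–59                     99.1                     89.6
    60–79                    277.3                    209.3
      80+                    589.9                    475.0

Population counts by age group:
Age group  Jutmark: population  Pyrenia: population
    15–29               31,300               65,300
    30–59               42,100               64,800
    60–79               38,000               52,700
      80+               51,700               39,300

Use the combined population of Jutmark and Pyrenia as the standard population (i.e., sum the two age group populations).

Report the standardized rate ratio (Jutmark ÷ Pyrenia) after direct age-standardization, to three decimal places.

Combined standard total = 385,200; weights = 0.2508, 0.2775, 0.2355, 0.2362.
Jutmark: 0.2508×20.2 + 0.2775×99.1 + 0.2355×277.3 + 0.2362×589.9 = 237.2199 per 1,000.
Pyrenia: 0.2508×14.6 + 0.2775×89.6 + 0.2355×209.3 + 0.2362×475.0 = 190.0237 per 1,000.
Ratio = 237.2199 ÷ 190.0237 = 1.24837.

1.248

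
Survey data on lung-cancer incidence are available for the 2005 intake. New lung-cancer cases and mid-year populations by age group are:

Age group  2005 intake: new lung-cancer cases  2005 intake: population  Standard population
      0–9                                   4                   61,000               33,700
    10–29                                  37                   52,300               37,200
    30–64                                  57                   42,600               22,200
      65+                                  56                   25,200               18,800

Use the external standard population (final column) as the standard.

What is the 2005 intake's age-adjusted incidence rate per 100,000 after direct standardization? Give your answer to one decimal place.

89.4

Age-specific rates per 100,000 for the 2005 intake: 6.56, 70.75, 133.80, 222.22.
Standard total = 111,900; weights = 0.3012, 0.3324, 0.1984, 0.1680.
Standardized rate: 0.3012×6.56 + 0.3324×70.75 + 0.1984×133.80 + 0.1680×222.22 = 89.3738 per 100,000.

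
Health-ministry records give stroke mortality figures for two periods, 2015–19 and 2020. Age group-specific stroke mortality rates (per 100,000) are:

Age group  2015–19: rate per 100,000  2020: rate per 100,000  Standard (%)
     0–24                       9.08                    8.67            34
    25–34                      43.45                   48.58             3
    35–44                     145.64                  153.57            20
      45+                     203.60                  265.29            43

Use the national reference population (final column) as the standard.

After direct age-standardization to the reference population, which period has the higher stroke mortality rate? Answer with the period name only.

2020

Standard weights: 0.34, 0.03, 0.20, 0.43.
2015–19: 0.3400×9.08 + 0.0300×43.45 + 0.2000×145.64 + 0.4300×203.60 = 121.0667 per 100,000.
2020: 0.3400×8.67 + 0.0300×48.58 + 0.2000×153.57 + 0.4300×265.29 = 149.1939 per 100,000.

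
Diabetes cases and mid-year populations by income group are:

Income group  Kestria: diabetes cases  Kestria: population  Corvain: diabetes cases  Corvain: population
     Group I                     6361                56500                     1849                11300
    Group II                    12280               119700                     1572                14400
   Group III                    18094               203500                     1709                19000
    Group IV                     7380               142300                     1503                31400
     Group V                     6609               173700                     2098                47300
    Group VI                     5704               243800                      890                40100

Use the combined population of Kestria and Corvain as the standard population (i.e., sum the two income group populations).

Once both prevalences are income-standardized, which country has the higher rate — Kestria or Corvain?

Corvain

Income-specific rates per 1000 for Kestria: 112.584, 102.590, 88.914, 51.862, 38.048, 23.396.
For Corvain: 163.628, 109.167, 89.947, 47.866, 44.355, 22.195.
Combined standard total = 1103000; weights = 0.0615, 0.1216, 0.2017, 0.1575, 0.2004, 0.2574.
Kestria: 0.0615×112.584 + 0.1216×102.590 + 0.2017×88.914 + 0.1575×51.862 + 0.2004×38.048 + 0.2574×23.396 = 59.1416 per 1000.
Corvain: 0.0615×163.628 + 0.1216×109.167 + 0.2017×89.947 + 0.1575×47.866 + 0.2004×44.355 + 0.2574×22.195 = 63.6124 per 1000.
The crude rates (60.06 vs 58.84) would put Kestria higher, but that reflects its income composition; once standardized to a common income structure, Corvain has the higher underlying rate.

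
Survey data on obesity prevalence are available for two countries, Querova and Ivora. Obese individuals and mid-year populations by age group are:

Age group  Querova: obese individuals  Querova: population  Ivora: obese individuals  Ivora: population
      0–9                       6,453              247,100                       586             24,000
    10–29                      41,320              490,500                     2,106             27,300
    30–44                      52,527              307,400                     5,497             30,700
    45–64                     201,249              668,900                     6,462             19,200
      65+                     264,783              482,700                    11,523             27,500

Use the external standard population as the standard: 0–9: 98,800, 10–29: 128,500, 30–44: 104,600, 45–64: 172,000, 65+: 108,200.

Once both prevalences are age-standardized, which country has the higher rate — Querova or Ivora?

Age-specific rates per 1,000 for Querova: 26.115, 84.241, 170.875, 300.866, 548.546.
For Ivora: 24.417, 77.143, 179.055, 336.562, 419.018.
Standard total = 612,100; weights = 0.1614, 0.2099, 0.1709, 0.2810, 0.1768.
Querova: 0.1614×26.115 + 0.2099×84.241 + 0.1709×170.875 + 0.2810×300.866 + 0.1768×548.546 = 232.6093 per 1,000.
Ivora: 0.1614×24.417 + 0.2099×77.143 + 0.1709×179.055 + 0.2810×336.562 + 0.1768×419.018 = 219.3774 per 1,000.

Querova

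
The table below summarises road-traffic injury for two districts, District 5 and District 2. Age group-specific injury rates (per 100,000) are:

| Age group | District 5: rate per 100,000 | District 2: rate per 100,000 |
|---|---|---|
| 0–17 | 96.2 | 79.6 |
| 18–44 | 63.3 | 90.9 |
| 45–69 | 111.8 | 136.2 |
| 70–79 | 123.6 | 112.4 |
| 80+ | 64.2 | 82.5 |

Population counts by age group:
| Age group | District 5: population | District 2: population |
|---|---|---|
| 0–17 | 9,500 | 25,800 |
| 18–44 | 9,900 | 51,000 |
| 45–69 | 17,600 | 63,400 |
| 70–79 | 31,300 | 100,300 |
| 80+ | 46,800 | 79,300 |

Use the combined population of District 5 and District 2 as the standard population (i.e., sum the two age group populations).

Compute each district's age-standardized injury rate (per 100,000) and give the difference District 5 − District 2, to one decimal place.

Combined standard total = 434,900; weights = 0.0812, 0.1400, 0.1862, 0.3026, 0.2900.
District 5: 0.0812×96.2 + 0.1400×63.3 + 0.1862×111.8 + 0.3026×123.6 + 0.2900×64.2 = 93.5112 per 100,000.
District 2: 0.0812×79.6 + 0.1400×90.9 + 0.1862×136.2 + 0.3026×112.4 + 0.2900×82.5 = 102.4902 per 100,000.
Difference = 93.5112 − 102.4902 = -8.9790.

-9.0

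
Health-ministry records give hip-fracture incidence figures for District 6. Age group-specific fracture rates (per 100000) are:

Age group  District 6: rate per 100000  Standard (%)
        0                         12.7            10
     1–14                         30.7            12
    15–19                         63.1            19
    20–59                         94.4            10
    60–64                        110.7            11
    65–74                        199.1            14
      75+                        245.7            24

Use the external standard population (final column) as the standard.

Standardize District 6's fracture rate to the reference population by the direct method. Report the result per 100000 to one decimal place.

Standard weights: 0.10, 0.12, 0.19, 0.10, 0.11, 0.14, 0.24.
Standardized rate: 0.1000×12.7 + 0.1200×30.7 + 0.1900×63.1 + 0.1000×94.4 + 0.1100×110.7 + 0.1400×199.1 + 0.2400×245.7 = 125.4020 per 100000.

125.4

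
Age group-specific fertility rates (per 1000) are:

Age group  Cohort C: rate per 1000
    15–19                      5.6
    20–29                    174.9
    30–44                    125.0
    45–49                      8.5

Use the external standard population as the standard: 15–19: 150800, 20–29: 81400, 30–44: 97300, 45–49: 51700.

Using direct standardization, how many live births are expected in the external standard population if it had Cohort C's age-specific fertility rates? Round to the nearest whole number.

27683

Expected live births = Σ (standard pop × age-specific rate ÷ 1000)
= 150800×5.6/1000 + 81400×174.9/1000 + 97300×125.0/1000 + 51700×8.5/1000
= 844.48 + 14236.86 + 12162.50 + 439.45 = 27683.29.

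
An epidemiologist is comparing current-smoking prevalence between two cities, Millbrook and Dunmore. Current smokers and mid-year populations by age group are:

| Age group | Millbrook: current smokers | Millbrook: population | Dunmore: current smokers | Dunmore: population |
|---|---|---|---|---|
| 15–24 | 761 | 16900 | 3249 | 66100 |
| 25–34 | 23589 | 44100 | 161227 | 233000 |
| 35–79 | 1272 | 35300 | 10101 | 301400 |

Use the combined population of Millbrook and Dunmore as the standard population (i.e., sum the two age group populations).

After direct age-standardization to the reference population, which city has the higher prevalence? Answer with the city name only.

Dunmore

Age-specific rates per 1000 for Millbrook: 45.030, 534.898, 36.034.
For Dunmore: 49.153, 691.961, 33.514.
Combined standard total = 696800; weights = 0.1191, 0.3977, 0.4832.
Millbrook: 0.1191×45.030 + 0.3977×534.898 + 0.4832×36.034 = 235.4913 per 1000.
Dunmore: 0.1191×49.153 + 0.3977×691.961 + 0.4832×33.514 = 297.2248 per 1000.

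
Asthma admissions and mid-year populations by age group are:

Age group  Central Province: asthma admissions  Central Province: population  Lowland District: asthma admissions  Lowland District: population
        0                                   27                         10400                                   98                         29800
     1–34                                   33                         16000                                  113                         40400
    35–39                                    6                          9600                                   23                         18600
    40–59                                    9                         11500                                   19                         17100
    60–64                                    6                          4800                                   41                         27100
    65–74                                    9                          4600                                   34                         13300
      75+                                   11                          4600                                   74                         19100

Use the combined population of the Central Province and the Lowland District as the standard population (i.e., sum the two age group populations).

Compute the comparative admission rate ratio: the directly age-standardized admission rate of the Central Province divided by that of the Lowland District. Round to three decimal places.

Age-specific rates per 10000 for the Central Province: 25.96, 20.62, 6.25, 7.83, 12.50, 19.57, 23.91.
For the Lowland District: 32.89, 27.97, 12.37, 11.11, 15.13, 25.56, 38.74.
Combined standard total = 226900; weights = 0.1772, 0.2486, 0.1243, 0.1260, 0.1406, 0.0789, 0.1045.
The Central Province: 0.1772×25.96 + 0.2486×20.62 + 0.1243×6.25 + 0.1260×7.83 + 0.1406×12.50 + 0.0789×19.57 + 0.1045×23.91 = 17.2882 per 10000.
The Lowland District: 0.1772×32.89 + 0.2486×27.97 + 0.1243×12.37 + 0.1260×11.11 + 0.1406×15.13 + 0.0789×25.56 + 0.1045×38.74 = 23.9068 per 10000.
Ratio = 17.2882 ÷ 23.9068 = 0.72315.

0.723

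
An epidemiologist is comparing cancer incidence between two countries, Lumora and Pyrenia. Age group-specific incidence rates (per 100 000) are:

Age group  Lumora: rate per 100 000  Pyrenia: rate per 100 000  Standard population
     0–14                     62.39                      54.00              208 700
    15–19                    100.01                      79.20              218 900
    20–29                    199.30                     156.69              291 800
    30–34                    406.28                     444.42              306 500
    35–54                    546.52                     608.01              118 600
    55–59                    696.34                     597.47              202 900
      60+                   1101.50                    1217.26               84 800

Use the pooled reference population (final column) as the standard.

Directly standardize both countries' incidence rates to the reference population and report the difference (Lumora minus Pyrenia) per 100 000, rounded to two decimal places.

Standard total = 1 432 200; weights = 0.1457, 0.1528, 0.2037, 0.2140, 0.0828, 0.1417, 0.0592.
Lumora: 0.1457×62.39 + 0.1528×100.01 + 0.2037×199.30 + 0.2140×406.28 + 0.0828×546.52 + 0.1417×696.34 + 0.0592×1101.50 = 361.0567 per 100 000.
Pyrenia: 0.1457×54.00 + 0.1528×79.20 + 0.2037×156.69 + 0.2140×444.42 + 0.0828×608.01 + 0.1417×597.47 + 0.0592×1217.26 = 354.0733 per 100 000.
Difference = 361.0567 − 354.0733 = 6.9833.

6.98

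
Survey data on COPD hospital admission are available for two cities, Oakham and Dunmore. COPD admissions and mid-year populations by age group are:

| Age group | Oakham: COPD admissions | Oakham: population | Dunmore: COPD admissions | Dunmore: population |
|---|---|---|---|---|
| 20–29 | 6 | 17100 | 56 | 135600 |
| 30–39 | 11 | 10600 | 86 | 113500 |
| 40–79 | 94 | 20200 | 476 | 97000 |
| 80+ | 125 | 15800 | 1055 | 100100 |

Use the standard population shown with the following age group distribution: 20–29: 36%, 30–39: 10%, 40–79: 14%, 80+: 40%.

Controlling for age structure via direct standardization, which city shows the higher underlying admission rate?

Age-specific rates per 10000 for Oakham: 3.51, 10.38, 46.53, 79.11.
For Dunmore: 4.13, 7.58, 49.07, 105.39.
Standard weights: 0.36, 0.10, 0.14, 0.40.
Oakham: 0.3600×3.51 + 0.1000×10.38 + 0.1400×46.53 + 0.4000×79.11 = 40.4613 per 10000.
Dunmore: 0.3600×4.13 + 0.1000×7.58 + 0.1400×49.07 + 0.4000×105.39 = 51.2724 per 10000.

Dunmore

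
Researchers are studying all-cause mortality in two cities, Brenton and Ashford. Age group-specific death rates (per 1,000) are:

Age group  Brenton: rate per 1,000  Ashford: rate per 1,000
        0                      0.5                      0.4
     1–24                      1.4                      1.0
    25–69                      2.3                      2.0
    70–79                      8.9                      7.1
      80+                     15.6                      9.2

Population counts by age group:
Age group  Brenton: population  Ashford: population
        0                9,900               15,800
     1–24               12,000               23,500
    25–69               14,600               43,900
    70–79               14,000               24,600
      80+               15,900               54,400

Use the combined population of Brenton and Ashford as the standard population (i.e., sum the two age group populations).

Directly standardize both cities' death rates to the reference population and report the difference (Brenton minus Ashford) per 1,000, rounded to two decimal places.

2.42

Combined standard total = 228,600; weights = 0.1124, 0.1553, 0.2559, 0.1689, 0.3075.
Brenton: 0.1124×0.5 + 0.1553×1.4 + 0.2559×2.3 + 0.1689×8.9 + 0.3075×15.6 = 7.1624 per 1,000.
Ashford: 0.1124×0.4 + 0.1553×1.0 + 0.2559×2.0 + 0.1689×7.1 + 0.3075×9.2 = 4.7402 per 1,000.
Difference = 7.1624 − 4.7402 = 2.4222.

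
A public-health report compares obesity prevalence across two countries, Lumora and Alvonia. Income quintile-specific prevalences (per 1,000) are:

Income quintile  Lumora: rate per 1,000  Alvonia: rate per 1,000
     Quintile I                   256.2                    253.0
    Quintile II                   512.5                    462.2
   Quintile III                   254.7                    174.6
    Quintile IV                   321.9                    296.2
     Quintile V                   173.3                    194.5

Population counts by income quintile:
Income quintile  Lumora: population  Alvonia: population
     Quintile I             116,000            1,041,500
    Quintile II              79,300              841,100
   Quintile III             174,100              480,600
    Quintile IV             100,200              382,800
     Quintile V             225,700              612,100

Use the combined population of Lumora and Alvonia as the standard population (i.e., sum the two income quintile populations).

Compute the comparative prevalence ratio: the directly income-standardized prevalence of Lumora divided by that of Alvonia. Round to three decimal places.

Combined standard total = 4,053,400; weights = 0.2856, 0.2271, 0.1615, 0.1192, 0.2067.
Lumora: 0.2856×256.2 + 0.2271×512.5 + 0.1615×254.7 + 0.1192×321.9 + 0.2067×173.3 = 304.8495 per 1,000.
Alvonia: 0.2856×253.0 + 0.2271×462.2 + 0.1615×174.6 + 0.1192×296.2 + 0.2067×194.5 = 280.8960 per 1,000.
Ratio = 304.8495 ÷ 280.8960 = 1.08528.

1.085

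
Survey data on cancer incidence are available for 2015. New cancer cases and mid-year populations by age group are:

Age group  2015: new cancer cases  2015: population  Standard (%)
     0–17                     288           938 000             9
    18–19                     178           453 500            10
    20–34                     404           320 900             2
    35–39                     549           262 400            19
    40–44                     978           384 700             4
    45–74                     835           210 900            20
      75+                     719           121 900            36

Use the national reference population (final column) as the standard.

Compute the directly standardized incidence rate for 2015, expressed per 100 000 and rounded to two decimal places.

350.65

Age-specific rates per 100 000 for 2015: 30.70, 39.25, 125.90, 209.22, 254.22, 395.92, 589.83.
Standard weights: 0.09, 0.10, 0.02, 0.19, 0.04, 0.20, 0.36.
Standardized rate: 0.0900×30.70 + 0.1000×39.25 + 0.0200×125.90 + 0.1900×209.22 + 0.0400×254.22 + 0.2000×395.92 + 0.3600×589.83 = 350.6500 per 100 000.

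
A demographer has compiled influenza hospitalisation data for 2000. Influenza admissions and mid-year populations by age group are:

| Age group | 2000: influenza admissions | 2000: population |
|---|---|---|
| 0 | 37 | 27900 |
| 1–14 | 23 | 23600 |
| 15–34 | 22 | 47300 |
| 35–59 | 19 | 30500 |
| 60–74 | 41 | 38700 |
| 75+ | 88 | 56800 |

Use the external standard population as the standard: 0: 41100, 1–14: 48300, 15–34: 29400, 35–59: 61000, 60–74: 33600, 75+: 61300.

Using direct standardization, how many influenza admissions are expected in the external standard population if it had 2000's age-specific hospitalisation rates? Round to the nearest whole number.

284

Age-specific rates per 100000 for 2000: 132.62, 97.46, 46.51, 62.30, 105.94, 154.93.
Expected influenza admissions = Σ (standard pop × age-specific rate ÷ 100000)
= 41100×132.62/100000 + 48300×97.46/100000 + 29400×46.51/100000 + 61000×62.30/100000 + 33600×105.94/100000 + 61300×154.93/100000
= 54.51 + 47.07 + 13.67 + 38.00 + 35.60 + 94.97 = 283.82.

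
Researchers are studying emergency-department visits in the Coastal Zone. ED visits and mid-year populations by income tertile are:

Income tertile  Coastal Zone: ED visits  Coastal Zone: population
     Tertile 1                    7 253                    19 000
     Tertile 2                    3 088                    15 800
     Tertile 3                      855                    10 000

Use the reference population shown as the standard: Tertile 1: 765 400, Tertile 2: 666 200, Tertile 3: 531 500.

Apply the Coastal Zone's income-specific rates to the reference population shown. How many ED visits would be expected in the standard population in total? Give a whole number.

Income-specific rates per 1 000 for the Coastal Zone: 381.737, 195.443, 85.500.
Expected ED visits = Σ (standard pop × income-specific rate ÷ 1 000)
= 765 400×381.737/1 000 + 666 200×195.443/1 000 + 531 500×85.500/1 000
= 292181.38 + 130204.15 + 45443.25 = 467828.78.

467829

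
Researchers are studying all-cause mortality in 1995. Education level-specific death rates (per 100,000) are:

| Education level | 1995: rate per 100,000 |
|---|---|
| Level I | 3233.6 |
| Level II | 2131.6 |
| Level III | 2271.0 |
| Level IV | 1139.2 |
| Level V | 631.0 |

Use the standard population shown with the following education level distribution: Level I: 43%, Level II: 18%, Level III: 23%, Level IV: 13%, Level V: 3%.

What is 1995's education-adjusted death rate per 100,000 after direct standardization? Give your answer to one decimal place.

2463.5

Standard weights: 0.43, 0.18, 0.23, 0.13, 0.03.
Standardized rate: 0.4300×3233.6 + 0.1800×2131.6 + 0.2300×2271.0 + 0.1300×1139.2 + 0.0300×631.0 = 2463.4920 per 100,000.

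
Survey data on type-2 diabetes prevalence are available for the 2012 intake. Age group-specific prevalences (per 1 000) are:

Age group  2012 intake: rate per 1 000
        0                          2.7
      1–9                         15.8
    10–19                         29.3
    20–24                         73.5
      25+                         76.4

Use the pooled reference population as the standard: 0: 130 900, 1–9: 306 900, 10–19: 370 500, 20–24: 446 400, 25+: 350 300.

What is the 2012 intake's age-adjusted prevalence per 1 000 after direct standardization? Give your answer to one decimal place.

47.1

Standard total = 1 605 000; weights = 0.0816, 0.1912, 0.2308, 0.2781, 0.2183.
Standardized rate: 0.0816×2.7 + 0.1912×15.8 + 0.2308×29.3 + 0.2781×73.5 + 0.2183×76.4 = 47.1224 per 1 000.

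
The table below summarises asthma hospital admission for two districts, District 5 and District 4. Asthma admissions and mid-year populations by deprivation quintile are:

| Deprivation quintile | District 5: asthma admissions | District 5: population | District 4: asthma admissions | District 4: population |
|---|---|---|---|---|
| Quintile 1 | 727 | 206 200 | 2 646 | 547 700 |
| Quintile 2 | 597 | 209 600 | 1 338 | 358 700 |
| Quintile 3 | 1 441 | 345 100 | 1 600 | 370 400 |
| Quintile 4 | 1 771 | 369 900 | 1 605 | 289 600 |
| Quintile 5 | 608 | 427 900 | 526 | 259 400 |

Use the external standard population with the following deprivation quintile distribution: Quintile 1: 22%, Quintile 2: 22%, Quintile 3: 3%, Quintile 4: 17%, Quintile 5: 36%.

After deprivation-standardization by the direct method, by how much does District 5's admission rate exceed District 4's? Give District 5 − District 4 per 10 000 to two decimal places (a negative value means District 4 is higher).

-8.32

Deprivation-specific rates per 10 000 for District 5: 35.26, 28.48, 41.76, 47.88, 14.21.
For District 4: 48.31, 37.30, 43.20, 55.42, 20.28.
Standard weights: 0.22, 0.22, 0.03, 0.17, 0.36.
District 5: 0.2200×35.26 + 0.2200×28.48 + 0.0300×41.76 + 0.1700×47.88 + 0.3600×14.21 = 28.5299 per 10 000.
District 4: 0.2200×48.31 + 0.2200×37.30 + 0.0300×43.20 + 0.1700×55.42 + 0.3600×20.28 = 36.8522 per 10 000.
Difference = 28.5299 − 36.8522 = -8.3223.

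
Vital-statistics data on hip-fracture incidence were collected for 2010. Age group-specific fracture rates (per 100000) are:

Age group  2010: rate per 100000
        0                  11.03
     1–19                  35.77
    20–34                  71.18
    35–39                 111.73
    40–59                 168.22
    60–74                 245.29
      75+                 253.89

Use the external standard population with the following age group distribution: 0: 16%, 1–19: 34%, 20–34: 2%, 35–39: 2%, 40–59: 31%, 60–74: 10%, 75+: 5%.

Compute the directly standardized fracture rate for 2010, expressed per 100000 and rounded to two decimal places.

106.96

Standard weights: 0.16, 0.34, 0.02, 0.02, 0.31, 0.10, 0.05.
Standardized rate: 0.1600×11.03 + 0.3400×35.77 + 0.0200×71.18 + 0.0200×111.73 + 0.3100×168.22 + 0.1000×245.29 + 0.0500×253.89 = 106.9565 per 100000.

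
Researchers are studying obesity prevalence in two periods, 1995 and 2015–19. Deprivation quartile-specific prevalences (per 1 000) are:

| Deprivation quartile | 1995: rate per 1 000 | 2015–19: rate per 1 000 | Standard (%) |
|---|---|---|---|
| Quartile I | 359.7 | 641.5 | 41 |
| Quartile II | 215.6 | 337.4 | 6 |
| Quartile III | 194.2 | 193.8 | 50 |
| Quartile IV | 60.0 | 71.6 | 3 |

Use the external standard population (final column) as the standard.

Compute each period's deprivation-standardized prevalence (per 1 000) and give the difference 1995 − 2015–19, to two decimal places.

-122.99

Standard weights: 0.41, 0.06, 0.50, 0.03.
1995: 0.4100×359.7 + 0.0600×215.6 + 0.5000×194.2 + 0.0300×60.0 = 259.3130 per 1 000.
2015–19: 0.4100×641.5 + 0.0600×337.4 + 0.5000×193.8 + 0.0300×71.6 = 382.3070 per 1 000.
Difference = 259.3130 − 382.3070 = -122.9940.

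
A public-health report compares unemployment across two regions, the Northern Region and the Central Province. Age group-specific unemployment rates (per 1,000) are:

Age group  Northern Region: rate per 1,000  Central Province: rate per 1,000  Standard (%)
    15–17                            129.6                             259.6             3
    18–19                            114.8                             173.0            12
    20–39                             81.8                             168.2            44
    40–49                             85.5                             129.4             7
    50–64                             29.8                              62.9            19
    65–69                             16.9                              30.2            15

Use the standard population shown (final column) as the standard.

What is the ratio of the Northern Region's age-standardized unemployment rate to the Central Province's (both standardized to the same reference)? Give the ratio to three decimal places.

Standard weights: 0.03, 0.12, 0.44, 0.07, 0.19, 0.15.
The Northern Region: 0.0300×129.6 + 0.1200×114.8 + 0.4400×81.8 + 0.0700×85.5 + 0.1900×29.8 + 0.1500×16.9 = 67.8380 per 1,000.
The Central Province: 0.0300×259.6 + 0.1200×173.0 + 0.4400×168.2 + 0.0700×129.4 + 0.1900×62.9 + 0.1500×30.2 = 128.0950 per 1,000.
Ratio = 67.8380 ÷ 128.0950 = 0.52959.

0.530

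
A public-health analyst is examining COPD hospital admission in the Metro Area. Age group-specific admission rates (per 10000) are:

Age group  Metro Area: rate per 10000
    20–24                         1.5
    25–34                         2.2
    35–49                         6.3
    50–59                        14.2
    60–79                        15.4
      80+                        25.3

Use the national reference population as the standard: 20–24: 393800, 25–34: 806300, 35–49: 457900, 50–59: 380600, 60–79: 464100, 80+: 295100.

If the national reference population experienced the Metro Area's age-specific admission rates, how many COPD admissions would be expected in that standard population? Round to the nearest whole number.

2527

Expected COPD admissions = Σ (standard pop × age-specific rate ÷ 10000)
= 393800×1.5/10000 + 806300×2.2/10000 + 457900×6.3/10000 + 380600×14.2/10000 + 464100×15.4/10000 + 295100×25.3/10000
= 59.07 + 177.39 + 288.48 + 540.45 + 714.71 + 746.60 = 2526.70.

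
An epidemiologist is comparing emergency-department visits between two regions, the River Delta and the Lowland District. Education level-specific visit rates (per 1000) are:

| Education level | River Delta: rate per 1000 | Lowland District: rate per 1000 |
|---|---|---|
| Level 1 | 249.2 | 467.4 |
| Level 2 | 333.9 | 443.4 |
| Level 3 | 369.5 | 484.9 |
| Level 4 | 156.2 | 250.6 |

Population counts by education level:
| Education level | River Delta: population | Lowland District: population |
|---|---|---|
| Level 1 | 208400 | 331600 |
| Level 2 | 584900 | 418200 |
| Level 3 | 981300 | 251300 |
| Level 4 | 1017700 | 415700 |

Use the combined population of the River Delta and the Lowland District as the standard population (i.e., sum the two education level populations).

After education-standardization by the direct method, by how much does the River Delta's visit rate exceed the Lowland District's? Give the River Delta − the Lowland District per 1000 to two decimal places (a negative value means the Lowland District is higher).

-120.03

Combined standard total = 4209100; weights = 0.1283, 0.2383, 0.2928, 0.3405.
The River Delta: 0.1283×249.2 + 0.2383×333.9 + 0.2928×369.5 + 0.3405×156.2 = 272.9434 per 1000.
The Lowland District: 0.1283×467.4 + 0.2383×443.4 + 0.2928×484.9 + 0.3405×250.6 = 392.9743 per 1000.
Difference = 272.9434 − 392.9743 = -120.0310.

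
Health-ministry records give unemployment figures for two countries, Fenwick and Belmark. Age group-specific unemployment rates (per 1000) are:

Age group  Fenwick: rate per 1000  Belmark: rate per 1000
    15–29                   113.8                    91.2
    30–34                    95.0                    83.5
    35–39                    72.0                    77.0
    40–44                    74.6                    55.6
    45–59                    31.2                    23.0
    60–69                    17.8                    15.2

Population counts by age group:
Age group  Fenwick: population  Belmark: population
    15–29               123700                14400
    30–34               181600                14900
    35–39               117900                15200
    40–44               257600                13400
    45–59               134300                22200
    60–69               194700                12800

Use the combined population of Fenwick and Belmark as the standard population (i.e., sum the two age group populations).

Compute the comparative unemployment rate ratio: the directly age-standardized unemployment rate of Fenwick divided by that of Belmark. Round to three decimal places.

Combined standard total = 1102700; weights = 0.1252, 0.1782, 0.1207, 0.2458, 0.1419, 0.1882.
Fenwick: 0.1252×113.8 + 0.1782×95.0 + 0.1207×72.0 + 0.2458×74.6 + 0.1419×31.2 + 0.1882×17.8 = 65.9829 per 1000.
Belmark: 0.1252×91.2 + 0.1782×83.5 + 0.1207×77.0 + 0.2458×55.6 + 0.1419×23.0 + 0.1882×15.2 = 55.3843 per 1000.
Ratio = 65.9829 ÷ 55.3843 = 1.19137.

1.191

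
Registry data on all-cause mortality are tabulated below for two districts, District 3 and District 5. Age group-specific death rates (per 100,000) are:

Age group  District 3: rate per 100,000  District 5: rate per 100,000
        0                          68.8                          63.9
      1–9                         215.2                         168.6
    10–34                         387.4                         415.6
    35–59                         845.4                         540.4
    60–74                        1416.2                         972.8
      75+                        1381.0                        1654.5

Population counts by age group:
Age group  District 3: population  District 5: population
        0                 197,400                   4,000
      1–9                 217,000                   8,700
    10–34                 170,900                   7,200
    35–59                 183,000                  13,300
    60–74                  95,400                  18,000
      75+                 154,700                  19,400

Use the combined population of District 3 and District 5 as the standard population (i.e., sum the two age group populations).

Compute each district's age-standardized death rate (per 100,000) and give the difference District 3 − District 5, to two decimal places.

63.38

Combined standard total = 1,089,000; weights = 0.1849, 0.2073, 0.1635, 0.1803, 0.1041, 0.1599.
District 3: 0.1849×68.8 + 0.2073×215.2 + 0.1635×387.4 + 0.1803×845.4 + 0.1041×1416.2 + 0.1599×1381.0 = 641.3261 per 100,000.
District 5: 0.1849×63.9 + 0.2073×168.6 + 0.1635×415.6 + 0.1803×540.4 + 0.1041×972.8 + 0.1599×1654.5 = 577.9480 per 100,000.
Difference = 641.3261 − 577.9480 = 63.3781.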